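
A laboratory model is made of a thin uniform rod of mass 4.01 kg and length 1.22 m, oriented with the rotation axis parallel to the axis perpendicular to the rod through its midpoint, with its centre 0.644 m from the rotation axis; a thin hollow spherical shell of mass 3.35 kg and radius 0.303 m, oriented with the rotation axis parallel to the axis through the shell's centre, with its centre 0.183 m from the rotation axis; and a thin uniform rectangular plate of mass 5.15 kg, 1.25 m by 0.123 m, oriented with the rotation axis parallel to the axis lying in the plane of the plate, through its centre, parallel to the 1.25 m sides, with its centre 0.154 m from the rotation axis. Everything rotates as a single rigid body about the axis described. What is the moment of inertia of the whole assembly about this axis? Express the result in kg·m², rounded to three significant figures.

2.61

Thin rod: I_cm = (1/12)ML² = (1/12)(4.01)(1.22)² = 0.49737 kg·m²; centre at d = 0.644 m, so the parallel axis theorem gives I = 0.49737 + (4.01)(0.644)² = 2.1605 kg·m².
Spherical shell: I_cm = (2/3)MR² = (2/3)(3.35)(0.303)² = 0.20504 kg·m²; centre at d = 0.183 m, so the parallel axis theorem gives I = 0.20504 + (3.35)(0.183)² = 0.31723 kg·m².
Rectangular plate: I_cm = (1/12)Mb² = (1/12)(5.15)(0.123)² = 0.0064929 kg·m²; centre at d = 0.154 m, so the parallel axis theorem gives I = 0.0064929 + (5.15)(0.154)² = 0.12863 kg·m².
Total I = 2.1605 + 0.31723 + 0.12863 = 2.6063 kg·m².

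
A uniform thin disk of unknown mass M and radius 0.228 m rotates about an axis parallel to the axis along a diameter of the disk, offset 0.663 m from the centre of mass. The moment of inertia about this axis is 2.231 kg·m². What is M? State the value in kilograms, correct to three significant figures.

4.93

I = I_cm + Md² = (1/4)MR² + Md² = M·[0.25·(0.228)² + (0.663)²] = M·0.45257.
So M = 2.231 / 0.45257 = 4.9297 kg.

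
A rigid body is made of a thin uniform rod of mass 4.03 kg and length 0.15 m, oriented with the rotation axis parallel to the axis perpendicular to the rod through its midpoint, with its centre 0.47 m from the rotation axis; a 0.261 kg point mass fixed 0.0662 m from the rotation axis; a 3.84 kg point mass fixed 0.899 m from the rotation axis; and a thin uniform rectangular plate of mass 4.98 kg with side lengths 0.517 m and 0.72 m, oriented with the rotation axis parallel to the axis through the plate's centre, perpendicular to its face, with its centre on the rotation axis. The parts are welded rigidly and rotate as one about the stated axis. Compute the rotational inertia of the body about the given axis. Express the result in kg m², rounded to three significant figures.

4.33

Thin rod: I_cm = (1/12)ML² = (1/12)(4.03)(0.15)² = 0.0075562 kg m²; centre at d = 0.47 m, so the parallel axis theorem gives I = 0.0075562 + (4.03)(0.47)² = 0.89778 kg m².
Point mass: I_cm = 0; centre at d = 0.0662 m, so the parallel axis theorem gives I = 0 + (0.261)(0.0662)² = 0.0011438 kg m².
Point mass: I_cm = 0; centre at d = 0.899 m, so the parallel axis theorem gives I = 0 + (3.84)(0.899)² = 3.1035 kg m².
Rectangular plate: I_cm = (1/12)M(a²+b²) = (1/12)(4.98)[(0.517)² + (0.72)²] = 0.32606 kg m²; axis through the centre, so I = 0.32606 kg m².
Total I = 0.89778 + 0.0011438 + 3.1035 + 0.32606 = 4.3285 kg m².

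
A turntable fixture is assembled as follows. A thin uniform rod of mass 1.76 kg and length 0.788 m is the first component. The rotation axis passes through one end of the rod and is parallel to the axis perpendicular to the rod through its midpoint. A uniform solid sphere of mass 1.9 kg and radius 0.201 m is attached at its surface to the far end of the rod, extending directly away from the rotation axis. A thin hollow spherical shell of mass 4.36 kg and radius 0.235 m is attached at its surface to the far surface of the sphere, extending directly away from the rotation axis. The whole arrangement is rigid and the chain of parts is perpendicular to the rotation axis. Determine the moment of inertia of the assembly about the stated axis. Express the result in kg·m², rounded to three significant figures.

11.3

Thin rod: I_cm = (1/12)ML² = (1/12)(1.76)(0.788)² = 0.091072 kg·m²; centre at d = 0.394 m, so the parallel axis theorem gives I = 0.091072 + (1.76)(0.394)² = 0.36429 kg·m².
Solid sphere: I_cm = (2/5)MR² = (2/5)(1.9)(0.201)² = 0.030705 kg·m²; centre at d = 0.394 + 0.394 + 0.201 = 0.989 m, so the parallel axis theorem gives I = 0.030705 + (1.9)(0.989)² = 1.8891 kg·m².
Spherical shell: I_cm = (2/3)MR² = (2/3)(4.36)(0.235)² = 0.16052 kg·m²; centre at d = 0.394 + 0.394 + 0.201 + 0.201 + 0.235 = 1.425 m, so the parallel axis theorem gives I = 0.16052 + (4.36)(1.425)² = 9.014 kg·m².
Total I = 0.36429 + 1.8891 + 9.014 = 11.267 kg·m².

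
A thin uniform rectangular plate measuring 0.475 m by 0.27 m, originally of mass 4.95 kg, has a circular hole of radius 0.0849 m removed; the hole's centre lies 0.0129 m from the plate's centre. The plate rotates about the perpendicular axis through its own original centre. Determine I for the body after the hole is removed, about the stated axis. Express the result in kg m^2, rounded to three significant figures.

Unpierced body about its centre: I₀ = (1/12)M(a²+b²) = (1/12)(4.95)[(0.475)² + (0.27)²] = 0.12314 kg m^2.
The removed disk has mass m = M·πr²/(ab) = (4.95)·π(0.0849)²/(0.475·0.27) = 0.874 kg (same uniform areal density).
Its moment of inertia about the rotation axis (parallel-axis theorem): I_hole = (1/2)mr² + md² = (1/2)(0.874)(0.0849)² + (0.874)(0.0129)² = 0.0032954 kg m^2.
Treating the hole as negative mass, I = I₀ − I_hole = 0.12314 − 0.0032954 = 0.11985 kg m^2.

0.120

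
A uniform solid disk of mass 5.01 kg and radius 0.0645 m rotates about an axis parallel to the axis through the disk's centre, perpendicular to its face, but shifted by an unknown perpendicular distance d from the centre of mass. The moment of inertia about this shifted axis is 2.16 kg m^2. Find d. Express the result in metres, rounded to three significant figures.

About the centre-of-mass axis, I_cm = (1/2)MR² = (1/2)(5.01)(0.0645)² = 0.010421 kg m^2.
Parallel axis theorem: I = I_cm + Md², so Md² = 2.16 − 0.010421 = 2.1496 kg m^2.
d = √(2.1496 / 5.01) = 0.65502 m.

0.655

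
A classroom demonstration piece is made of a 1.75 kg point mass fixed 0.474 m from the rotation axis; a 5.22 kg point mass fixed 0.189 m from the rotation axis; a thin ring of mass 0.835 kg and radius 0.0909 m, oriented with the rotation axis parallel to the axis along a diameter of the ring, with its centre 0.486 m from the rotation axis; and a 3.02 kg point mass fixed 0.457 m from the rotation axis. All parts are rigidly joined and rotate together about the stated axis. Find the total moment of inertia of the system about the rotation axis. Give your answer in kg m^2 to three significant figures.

1.41

Point mass: I_cm = 0; centre at d = 0.474 m, so the parallel axis theorem gives I = 0 + (1.75)(0.474)² = 0.39318 kg m^2.
Point mass: I_cm = 0; centre at d = 0.189 m, so the parallel axis theorem gives I = 0 + (5.22)(0.189)² = 0.18646 kg m^2.
Thin ring: I_cm = (1/2)MR² = (1/2)(0.835)(0.0909)² = 0.0034497 kg m^2; centre at d = 0.486 m, so the parallel axis theorem gives I = 0.0034497 + (0.835)(0.486)² = 0.20067 kg m^2.
Point mass: I_cm = 0; centre at d = 0.457 m, so the parallel axis theorem gives I = 0 + (3.02)(0.457)² = 0.63072 kg m^2.
Total I = 0.39318 + 0.18646 + 0.20067 + 0.63072 = 1.411 kg m^2.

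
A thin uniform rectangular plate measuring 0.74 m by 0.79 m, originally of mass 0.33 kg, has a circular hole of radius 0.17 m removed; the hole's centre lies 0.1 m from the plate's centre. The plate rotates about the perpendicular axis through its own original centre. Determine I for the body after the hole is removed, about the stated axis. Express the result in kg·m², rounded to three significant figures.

0.0310

Unpierced body about its centre: I₀ = (1/12)M(a²+b²) = (1/12)(0.33)[(0.74)² + (0.79)²] = 0.032222 kg·m².
The removed disk has mass m = M·πr²/(ab) = (0.33)·π(0.17)²/(0.74·0.79) = 0.051251 kg (same uniform areal density).
Its moment of inertia about the rotation axis (parallel-axis theorem): I_hole = (1/2)mr² + md² = (1/2)(0.051251)(0.17)² + (0.051251)(0.1)² = 0.0012531 kg·m².
Treating the hole as negative mass, I = I₀ − I_hole = 0.032222 − 0.0012531 = 0.030969 kg·m².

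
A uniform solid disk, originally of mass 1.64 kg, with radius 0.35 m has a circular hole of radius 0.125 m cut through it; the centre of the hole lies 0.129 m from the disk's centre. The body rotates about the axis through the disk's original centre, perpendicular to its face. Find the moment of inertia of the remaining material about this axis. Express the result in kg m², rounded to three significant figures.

Unpierced body about its centre: I₀ = (1/2)MR² = (1/2)(1.64)(0.35)² = 0.10045 kg m².
The removed disk has mass m = M·(r/R)² = (1.64)(0.125/0.35)² = 0.20918 kg (same uniform areal density).
Its moment of inertia about the rotation axis (parallel-axis theorem): I_hole = (1/2)mr² + md² = (1/2)(0.20918)(0.125)² + (0.20918)(0.129)² = 0.0051153 kg m².
Treating the hole as negative mass, I = I₀ − I_hole = 0.10045 − 0.0051153 = 0.095335 kg m².

0.0953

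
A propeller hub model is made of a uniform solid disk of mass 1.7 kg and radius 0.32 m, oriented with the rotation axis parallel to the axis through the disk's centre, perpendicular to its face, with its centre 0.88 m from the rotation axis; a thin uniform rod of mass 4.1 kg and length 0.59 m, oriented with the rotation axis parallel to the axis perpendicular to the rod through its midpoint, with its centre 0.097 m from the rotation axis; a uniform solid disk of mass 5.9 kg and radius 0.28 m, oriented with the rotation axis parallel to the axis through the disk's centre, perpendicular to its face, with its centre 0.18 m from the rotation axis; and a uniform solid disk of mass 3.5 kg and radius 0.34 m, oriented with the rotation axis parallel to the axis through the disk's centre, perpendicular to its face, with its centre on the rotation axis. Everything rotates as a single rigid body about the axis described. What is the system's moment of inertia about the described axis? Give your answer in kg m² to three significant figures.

Solid disk: I_cm = (1/2)MR² = (1/2)(1.7)(0.32)² = 0.08704 kg m²; centre at d = 0.88 m, so I = I_cm + Md² gives I = 0.08704 + (1.7)(0.88)² = 1.4035 kg m².
Thin rod: I_cm = (1/12)ML² = (1/12)(4.1)(0.59)² = 0.11893 kg m²; centre at d = 0.097 m, so I = I_cm + Md² gives I = 0.11893 + (4.1)(0.097)² = 0.15751 kg m².
Solid disk: I_cm = (1/2)MR² = (1/2)(5.9)(0.28)² = 0.23128 kg m²; centre at d = 0.18 m, so I = I_cm + Md² gives I = 0.23128 + (5.9)(0.18)² = 0.42244 kg m².
Solid disk: I_cm = (1/2)MR² = (1/2)(3.5)(0.34)² = 0.2023 kg m²; axis through the centre, so I = 0.2023 kg m².
Total I = 1.4035 + 0.15751 + 0.42244 + 0.2023 = 2.1858 kg m².

2.19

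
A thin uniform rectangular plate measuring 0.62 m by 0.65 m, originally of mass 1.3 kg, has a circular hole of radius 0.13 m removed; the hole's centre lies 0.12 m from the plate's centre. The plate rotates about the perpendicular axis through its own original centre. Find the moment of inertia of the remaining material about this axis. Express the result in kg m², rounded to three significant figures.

0.0835

Unpierced body about its centre: I₀ = (1/12)M(a²+b²) = (1/12)(1.3)[(0.62)² + (0.65)²] = 0.087414 kg m².
The removed disk has mass m = M·πr²/(ab) = (1.3)·π(0.13)²/(0.62·0.65) = 0.17127 kg (same uniform areal density).
Its moment of inertia about the rotation axis (parallel-axis theorem): I_hole = (1/2)mr² + md² = (1/2)(0.17127)(0.13)² + (0.17127)(0.12)² = 0.0039135 kg m².
Treating the hole as negative mass, I = I₀ − I_hole = 0.087414 − 0.0039135 = 0.083501 kg m².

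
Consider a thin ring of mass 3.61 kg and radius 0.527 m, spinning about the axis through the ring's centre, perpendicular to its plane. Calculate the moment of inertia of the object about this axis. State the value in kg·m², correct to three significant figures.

1.00

I_cm = MR² = (3.61)(0.527)² = 1.0026 kg·m²; axis through the centre, so I = 1.0026 kg·m².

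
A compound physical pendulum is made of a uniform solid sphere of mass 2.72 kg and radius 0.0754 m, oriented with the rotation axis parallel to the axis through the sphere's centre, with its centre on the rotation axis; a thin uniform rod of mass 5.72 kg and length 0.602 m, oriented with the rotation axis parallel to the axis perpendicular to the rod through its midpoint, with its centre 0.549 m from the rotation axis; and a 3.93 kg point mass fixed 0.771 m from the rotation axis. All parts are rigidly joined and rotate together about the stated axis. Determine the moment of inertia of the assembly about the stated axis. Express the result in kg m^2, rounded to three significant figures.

4.24

Solid sphere: I_cm = (2/5)MR² = (2/5)(2.72)(0.0754)² = 0.0061855 kg m^2; axis through the centre, so I = 0.0061855 kg m^2.
Thin rod: I_cm = (1/12)ML² = (1/12)(5.72)(0.602)² = 0.17275 kg m^2; centre at d = 0.549 m, so I = I_cm + Md² gives I = 0.17275 + (5.72)(0.549)² = 1.8968 kg m^2.
Point mass: I_cm = 0; centre at d = 0.771 m, so I = I_cm + Md² gives I = 0 + (3.93)(0.771)² = 2.3362 kg m^2.
Total I = 0.0061855 + 1.8968 + 2.3362 = 4.2391 kg m^2.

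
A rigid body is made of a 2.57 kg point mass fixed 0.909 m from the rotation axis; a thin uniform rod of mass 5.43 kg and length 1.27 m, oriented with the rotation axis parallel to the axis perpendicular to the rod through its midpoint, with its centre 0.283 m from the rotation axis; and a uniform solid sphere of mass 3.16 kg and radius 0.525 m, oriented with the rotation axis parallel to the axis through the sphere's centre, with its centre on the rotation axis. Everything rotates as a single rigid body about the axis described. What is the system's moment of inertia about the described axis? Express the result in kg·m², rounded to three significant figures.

3.64

Point mass: I_cm = 0; centre at d = 0.909 m, so I = I_cm + Md² gives I = 0 + (2.57)(0.909)² = 2.1235 kg·m².
Thin rod: I_cm = (1/12)ML² = (1/12)(5.43)(1.27)² = 0.72984 kg·m²; centre at d = 0.283 m, so I = I_cm + Md² gives I = 0.72984 + (5.43)(0.283)² = 1.1647 kg·m².
Solid sphere: I_cm = (2/5)MR² = (2/5)(3.16)(0.525)² = 0.34839 kg·m²; axis through the centre, so I = 0.34839 kg·m².
Total I = 2.1235 + 1.1647 + 0.34839 = 3.6367 kg·m².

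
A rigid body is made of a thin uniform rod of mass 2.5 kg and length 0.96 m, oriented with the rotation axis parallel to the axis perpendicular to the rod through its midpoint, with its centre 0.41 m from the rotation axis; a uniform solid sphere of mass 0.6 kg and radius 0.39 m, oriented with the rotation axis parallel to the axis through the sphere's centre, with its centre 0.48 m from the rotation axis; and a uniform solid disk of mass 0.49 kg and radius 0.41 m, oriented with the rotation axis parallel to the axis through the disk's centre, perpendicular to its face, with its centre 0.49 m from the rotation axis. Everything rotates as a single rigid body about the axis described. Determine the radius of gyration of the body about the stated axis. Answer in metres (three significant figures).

0.513

Thin rod: I_cm = (1/12)ML² = (1/12)(2.5)(0.96)² = 0.192 kg m^2; centre at d = 0.41 m, so the parallel axis theorem gives I = 0.192 + (2.5)(0.41)² = 0.61225 kg m^2.
Solid sphere: I_cm = (2/5)MR² = (2/5)(0.6)(0.39)² = 0.036504 kg m^2; centre at d = 0.48 m, so the parallel axis theorem gives I = 0.036504 + (0.6)(0.48)² = 0.17474 kg m^2.
Solid disk: I_cm = (1/2)MR² = (1/2)(0.49)(0.41)² = 0.041184 kg m^2; centre at d = 0.49 m, so the parallel axis theorem gives I = 0.041184 + (0.49)(0.49)² = 0.15883 kg m^2.
Total I = 0.94583 kg m^2; total mass M = 3.59 kg.
k = √(I/M) = √(0.94583/3.59) = 0.51329 m.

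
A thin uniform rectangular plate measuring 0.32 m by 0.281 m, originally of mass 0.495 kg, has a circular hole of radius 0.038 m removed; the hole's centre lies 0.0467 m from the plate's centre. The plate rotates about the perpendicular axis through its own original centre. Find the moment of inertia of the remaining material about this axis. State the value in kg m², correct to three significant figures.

Unpierced body about its centre: I₀ = (1/12)M(a²+b²) = (1/12)(0.495)[(0.32)² + (0.281)²] = 0.0074811 kg m².
The removed disk has mass m = M·πr²/(ab) = (0.495)·π(0.038)²/(0.32·0.281) = 0.024973 kg (same uniform areal density).
Its moment of inertia about the rotation axis (parallel-axis theorem): I_hole = (1/2)mr² + md² = (1/2)(0.024973)(0.038)² + (0.024973)(0.0467)² = 7.2493e-05 kg m².
Treating the hole as negative mass, I = I₀ − I_hole = 0.0074811 − 7.2493e-05 = 0.0074086 kg m².

0.00741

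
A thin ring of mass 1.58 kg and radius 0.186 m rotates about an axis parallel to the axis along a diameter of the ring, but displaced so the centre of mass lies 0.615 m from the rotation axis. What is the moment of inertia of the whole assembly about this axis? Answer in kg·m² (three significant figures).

0.625

I_cm = (1/2)MR² = (1/2)(1.58)(0.186)² = 0.027331 kg·m²; centre at d = 0.615 m, so the parallel axis theorem gives I = 0.027331 + (1.58)(0.615)² = 0.62493 kg·m².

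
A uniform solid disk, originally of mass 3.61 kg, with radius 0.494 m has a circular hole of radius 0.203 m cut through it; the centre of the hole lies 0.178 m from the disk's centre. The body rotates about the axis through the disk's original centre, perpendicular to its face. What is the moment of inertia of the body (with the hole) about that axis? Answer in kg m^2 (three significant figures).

0.409

Unpierced body about its centre: I₀ = (1/2)MR² = (1/2)(3.61)(0.494)² = 0.44048 kg m^2.
The removed disk has mass m = M·(r/R)² = (3.61)(0.203/0.494)² = 0.6096 kg (same uniform areal density).
Its moment of inertia about the rotation axis (parallel-axis theorem): I_hole = (1/2)mr² + md² = (1/2)(0.6096)(0.203)² + (0.6096)(0.178)² = 0.031875 kg m^2.
Treating the hole as negative mass, I = I₀ − I_hole = 0.44048 − 0.031875 = 0.40861 kg m^2.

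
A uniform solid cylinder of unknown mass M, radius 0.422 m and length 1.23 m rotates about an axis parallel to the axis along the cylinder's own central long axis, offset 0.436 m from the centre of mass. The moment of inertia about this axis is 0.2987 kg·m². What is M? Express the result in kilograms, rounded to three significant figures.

I = I_cm + Md² = (1/2)MR² + Md² = M·[0.5·(0.422)² + (0.436)²] = M·0.27914.
So M = 0.2987 / 0.27914 = 1.0701 kg.

1.07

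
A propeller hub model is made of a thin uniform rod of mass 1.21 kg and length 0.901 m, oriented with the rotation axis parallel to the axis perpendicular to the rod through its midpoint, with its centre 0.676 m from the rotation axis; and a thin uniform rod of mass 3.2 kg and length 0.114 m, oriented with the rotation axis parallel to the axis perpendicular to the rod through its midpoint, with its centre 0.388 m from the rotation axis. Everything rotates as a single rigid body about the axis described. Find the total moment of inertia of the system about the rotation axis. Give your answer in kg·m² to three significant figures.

1.12

Thin rod: I_cm = (1/12)ML² = (1/12)(1.21)(0.901)² = 0.081857 kg·m²; centre at d = 0.676 m, so I = I_cm + Md² gives I = 0.081857 + (1.21)(0.676)² = 0.6348 kg·m².
Thin rod: I_cm = (1/12)ML² = (1/12)(3.2)(0.114)² = 0.0034656 kg·m²; centre at d = 0.388 m, so I = I_cm + Md² gives I = 0.0034656 + (3.2)(0.388)² = 0.48521 kg·m².
Total I = 0.6348 + 0.48521 = 1.12 kg·m².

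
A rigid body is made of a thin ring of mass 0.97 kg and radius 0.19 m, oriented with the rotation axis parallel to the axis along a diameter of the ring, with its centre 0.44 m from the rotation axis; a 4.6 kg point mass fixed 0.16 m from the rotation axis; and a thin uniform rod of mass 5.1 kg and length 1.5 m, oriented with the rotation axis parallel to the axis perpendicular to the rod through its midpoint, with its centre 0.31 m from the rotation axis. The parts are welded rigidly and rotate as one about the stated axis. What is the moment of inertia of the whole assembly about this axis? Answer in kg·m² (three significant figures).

Thin ring: I_cm = (1/2)MR² = (1/2)(0.97)(0.19)² = 0.017508 kg·m²; centre at d = 0.44 m, so the parallel axis theorem gives I = 0.017508 + (0.97)(0.44)² = 0.2053 kg·m².
Point mass: I_cm = 0; centre at d = 0.16 m, so the parallel axis theorem gives I = 0 + (4.6)(0.16)² = 0.11776 kg·m².
Thin rod: I_cm = (1/12)ML² = (1/12)(5.1)(1.5)² = 0.95625 kg·m²; centre at d = 0.31 m, so the parallel axis theorem gives I = 0.95625 + (5.1)(0.31)² = 1.4464 kg·m².
Total I = 0.2053 + 0.11776 + 1.4464 = 1.7694 kg·m².

1.77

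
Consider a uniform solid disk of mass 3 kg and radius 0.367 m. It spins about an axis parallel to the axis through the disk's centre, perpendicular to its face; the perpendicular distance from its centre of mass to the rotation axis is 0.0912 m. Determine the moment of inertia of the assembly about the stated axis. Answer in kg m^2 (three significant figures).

I_cm = (1/2)MR² = (1/2)(3)(0.367)² = 0.20203 kg m^2; centre at d = 0.0912 m, so I = I_cm + Md² gives I = 0.20203 + (3)(0.0912)² = 0.22699 kg m^2.

0.227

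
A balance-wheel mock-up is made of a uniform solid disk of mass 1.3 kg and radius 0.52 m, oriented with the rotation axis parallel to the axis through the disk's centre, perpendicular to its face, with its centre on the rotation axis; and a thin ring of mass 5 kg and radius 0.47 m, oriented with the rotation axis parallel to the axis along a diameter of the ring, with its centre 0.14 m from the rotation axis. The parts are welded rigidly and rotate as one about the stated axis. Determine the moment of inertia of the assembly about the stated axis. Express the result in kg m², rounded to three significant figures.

0.826

Solid disk: I_cm = (1/2)MR² = (1/2)(1.3)(0.52)² = 0.17576 kg m²; axis through the centre, so I = 0.17576 kg m².
Thin ring: I_cm = (1/2)MR² = (1/2)(5)(0.47)² = 0.55225 kg m²; centre at d = 0.14 m, so I = I_cm + Md² gives I = 0.55225 + (5)(0.14)² = 0.65025 kg m².
Total I = 0.17576 + 0.65025 = 0.82601 kg m².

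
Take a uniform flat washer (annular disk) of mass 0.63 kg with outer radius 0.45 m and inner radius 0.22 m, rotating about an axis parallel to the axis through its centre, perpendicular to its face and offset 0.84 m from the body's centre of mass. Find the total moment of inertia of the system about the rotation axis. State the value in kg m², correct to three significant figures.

0.524

I_cm = (1/2)M(R²+r²) = (1/2)(0.63)[(0.45)² + (0.22)²] = 0.079034 kg m²; centre at d = 0.84 m, so the parallel axis theorem gives I = 0.079034 + (0.63)(0.84)² = 0.52356 kg m².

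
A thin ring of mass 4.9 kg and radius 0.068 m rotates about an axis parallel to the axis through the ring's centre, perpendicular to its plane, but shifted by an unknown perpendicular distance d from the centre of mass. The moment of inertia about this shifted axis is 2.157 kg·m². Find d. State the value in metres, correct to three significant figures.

0.660

About the centre-of-mass axis, I_cm = MR² = (4.9)(0.068)² = 0.022658 kg·m².
Parallel axis theorem: I = I_cm + Md², so Md² = 2.157 − 0.022658 = 2.1343 kg·m².
d = √(2.1343 / 4.9) = 0.65998 m.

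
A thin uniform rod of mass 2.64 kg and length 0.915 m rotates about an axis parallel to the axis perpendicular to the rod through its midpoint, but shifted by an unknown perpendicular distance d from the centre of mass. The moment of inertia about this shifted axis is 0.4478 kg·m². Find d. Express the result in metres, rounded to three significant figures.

0.316

About the centre-of-mass axis, I_cm = (1/12)ML² = (1/12)(2.64)(0.915)² = 0.18419 kg·m².
Parallel axis theorem: I = I_cm + Md², so Md² = 0.4478 − 0.18419 = 0.26361 kg·m².
d = √(0.26361 / 2.64) = 0.31599 m.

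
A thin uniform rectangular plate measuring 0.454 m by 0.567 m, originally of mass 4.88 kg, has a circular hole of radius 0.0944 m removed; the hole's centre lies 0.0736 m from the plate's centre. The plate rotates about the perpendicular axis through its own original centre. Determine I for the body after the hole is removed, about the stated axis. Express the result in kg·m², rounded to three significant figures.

0.209

Unpierced body about its centre: I₀ = (1/12)M(a²+b²) = (1/12)(4.88)[(0.454)² + (0.567)²] = 0.21456 kg·m².
The removed disk has mass m = M·πr²/(ab) = (4.88)·π(0.0944)²/(0.454·0.567) = 0.53073 kg (same uniform areal density).
Its moment of inertia about the rotation axis (parallel-axis theorem): I_hole = (1/2)mr² + md² = (1/2)(0.53073)(0.0944)² + (0.53073)(0.0736)² = 0.0052397 kg·m².
Treating the hole as negative mass, I = I₀ − I_hole = 0.21456 − 0.0052397 = 0.20932 kg·m².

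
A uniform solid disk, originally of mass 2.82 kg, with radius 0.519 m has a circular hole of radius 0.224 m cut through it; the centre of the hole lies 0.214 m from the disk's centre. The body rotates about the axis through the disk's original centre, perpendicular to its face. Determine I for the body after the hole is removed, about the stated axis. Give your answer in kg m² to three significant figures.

Unpierced body about its centre: I₀ = (1/2)MR² = (1/2)(2.82)(0.519)² = 0.3798 kg m².
The removed disk has mass m = M·(r/R)² = (2.82)(0.224/0.519)² = 0.5253 kg (same uniform areal density).
Its moment of inertia about the rotation axis (parallel-axis theorem): I_hole = (1/2)mr² + md² = (1/2)(0.5253)(0.224)² + (0.5253)(0.214)² = 0.037236 kg m².
Treating the hole as negative mass, I = I₀ − I_hole = 0.3798 − 0.037236 = 0.34256 kg m².

0.343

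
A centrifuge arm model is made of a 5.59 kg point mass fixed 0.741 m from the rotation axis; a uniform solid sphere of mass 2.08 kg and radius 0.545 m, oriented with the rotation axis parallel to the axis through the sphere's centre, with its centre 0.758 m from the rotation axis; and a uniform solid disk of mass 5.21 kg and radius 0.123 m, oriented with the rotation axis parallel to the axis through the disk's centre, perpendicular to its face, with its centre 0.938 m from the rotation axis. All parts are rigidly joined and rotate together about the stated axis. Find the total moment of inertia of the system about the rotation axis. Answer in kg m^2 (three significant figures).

Point mass: I_cm = 0; centre at d = 0.741 m, so I = I_cm + Md² gives I = 0 + (5.59)(0.741)² = 3.0694 kg m^2.
Solid sphere: I_cm = (2/5)MR² = (2/5)(2.08)(0.545)² = 0.24712 kg m^2; centre at d = 0.758 m, so I = I_cm + Md² gives I = 0.24712 + (2.08)(0.758)² = 1.4422 kg m^2.
Solid disk: I_cm = (1/2)MR² = (1/2)(5.21)(0.123)² = 0.039411 kg m^2; centre at d = 0.938 m, so I = I_cm + Md² gives I = 0.039411 + (5.21)(0.938)² = 4.6234 kg m^2.
Total I = 3.0694 + 1.4422 + 4.6234 = 9.135 kg m^2.

9.13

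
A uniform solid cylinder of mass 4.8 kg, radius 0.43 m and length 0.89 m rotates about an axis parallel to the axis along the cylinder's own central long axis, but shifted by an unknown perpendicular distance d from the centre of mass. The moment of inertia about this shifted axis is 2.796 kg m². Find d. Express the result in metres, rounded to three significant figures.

0.700

About the centre-of-mass axis, I_cm = (1/2)MR² = (1/2)(4.8)(0.43)² = 0.44376 kg m².
Parallel axis theorem: I = I_cm + Md², so Md² = 2.796 − 0.44376 = 2.3522 kg m².
d = √(2.3522 / 4.8) = 0.70004 m.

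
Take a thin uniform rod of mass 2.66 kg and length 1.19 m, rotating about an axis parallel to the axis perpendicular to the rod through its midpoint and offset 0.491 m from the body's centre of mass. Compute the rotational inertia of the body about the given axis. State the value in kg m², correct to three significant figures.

I_cm = (1/12)ML² = (1/12)(2.66)(1.19)² = 0.3139 kg m²; centre at d = 0.491 m, so the parallel axis theorem gives I = 0.3139 + (2.66)(0.491)² = 0.95518 kg m².

0.955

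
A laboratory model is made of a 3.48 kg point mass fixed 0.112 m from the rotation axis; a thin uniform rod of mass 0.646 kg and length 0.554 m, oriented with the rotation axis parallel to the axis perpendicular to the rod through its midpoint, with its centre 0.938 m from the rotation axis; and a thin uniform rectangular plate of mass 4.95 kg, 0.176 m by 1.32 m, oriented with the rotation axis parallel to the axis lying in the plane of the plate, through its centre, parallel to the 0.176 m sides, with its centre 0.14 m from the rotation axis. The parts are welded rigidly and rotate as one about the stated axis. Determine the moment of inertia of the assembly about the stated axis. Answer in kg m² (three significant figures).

1.44

Point mass: I_cm = 0; centre at d = 0.112 m, so the parallel axis theorem gives I = 0 + (3.48)(0.112)² = 0.043653 kg m².
Thin rod: I_cm = (1/12)ML² = (1/12)(0.646)(0.554)² = 0.016522 kg m²; centre at d = 0.938 m, so the parallel axis theorem gives I = 0.016522 + (0.646)(0.938)² = 0.5849 kg m².
Rectangular plate: I_cm = (1/12)Mb² = (1/12)(4.95)(1.32)² = 0.71874 kg m²; centre at d = 0.14 m, so the parallel axis theorem gives I = 0.71874 + (4.95)(0.14)² = 0.81576 kg m².
Total I = 0.043653 + 0.5849 + 0.81576 = 1.4443 kg m².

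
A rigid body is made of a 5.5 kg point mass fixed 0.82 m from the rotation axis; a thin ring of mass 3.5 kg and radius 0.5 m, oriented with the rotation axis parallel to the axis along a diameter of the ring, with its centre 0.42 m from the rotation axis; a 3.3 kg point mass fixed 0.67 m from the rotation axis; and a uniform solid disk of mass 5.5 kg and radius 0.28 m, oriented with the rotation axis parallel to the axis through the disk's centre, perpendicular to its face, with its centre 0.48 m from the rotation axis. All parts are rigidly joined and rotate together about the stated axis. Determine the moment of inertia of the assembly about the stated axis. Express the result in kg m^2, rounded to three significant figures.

7.72

Point mass: I_cm = 0; centre at d = 0.82 m, so I = I_cm + Md² gives I = 0 + (5.5)(0.82)² = 3.6982 kg m^2.
Thin ring: I_cm = (1/2)MR² = (1/2)(3.5)(0.5)² = 0.4375 kg m^2; centre at d = 0.42 m, so I = I_cm + Md² gives I = 0.4375 + (3.5)(0.42)² = 1.0549 kg m^2.
Point mass: I_cm = 0; centre at d = 0.67 m, so I = I_cm + Md² gives I = 0 + (3.3)(0.67)² = 1.4814 kg m^2.
Solid disk: I_cm = (1/2)MR² = (1/2)(5.5)(0.28)² = 0.2156 kg m^2; centre at d = 0.48 m, so I = I_cm + Md² gives I = 0.2156 + (5.5)(0.48)² = 1.4828 kg m^2.
Total I = 3.6982 + 1.0549 + 1.4814 + 1.4828 = 7.7173 kg m^2.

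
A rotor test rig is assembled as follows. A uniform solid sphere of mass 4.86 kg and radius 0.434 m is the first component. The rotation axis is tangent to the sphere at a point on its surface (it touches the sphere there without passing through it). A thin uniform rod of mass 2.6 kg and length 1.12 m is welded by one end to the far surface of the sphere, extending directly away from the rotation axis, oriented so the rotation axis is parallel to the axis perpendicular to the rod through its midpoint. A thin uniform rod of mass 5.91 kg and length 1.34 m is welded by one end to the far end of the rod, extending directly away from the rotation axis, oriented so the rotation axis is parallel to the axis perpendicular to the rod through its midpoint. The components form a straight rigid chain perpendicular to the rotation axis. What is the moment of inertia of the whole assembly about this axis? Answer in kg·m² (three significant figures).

Solid sphere: I_cm = (2/5)MR² = (2/5)(4.86)(0.434)² = 0.36616 kg·m²; centre at d = 0.434 m, so I = I_cm + Md² gives I = 0.36616 + (4.86)(0.434)² = 1.2816 kg·m².
Thin rod: I_cm = (1/12)ML² = (1/12)(2.6)(1.12)² = 0.27179 kg·m²; centre at d = 0.434 + 0.434 + 0.56 = 1.428 m, so I = I_cm + Md² gives I = 0.27179 + (2.6)(1.428)² = 5.5737 kg·m².
Thin rod: I_cm = (1/12)ML² = (1/12)(5.91)(1.34)² = 0.88433 kg·m²; centre at d = 0.434 + 0.434 + 0.56 + 0.56 + 0.67 = 2.658 m, so I = I_cm + Md² gives I = 0.88433 + (5.91)(2.658)² = 42.638 kg·m².
Total I = 1.2816 + 5.5737 + 42.638 = 49.494 kg·m².

49.5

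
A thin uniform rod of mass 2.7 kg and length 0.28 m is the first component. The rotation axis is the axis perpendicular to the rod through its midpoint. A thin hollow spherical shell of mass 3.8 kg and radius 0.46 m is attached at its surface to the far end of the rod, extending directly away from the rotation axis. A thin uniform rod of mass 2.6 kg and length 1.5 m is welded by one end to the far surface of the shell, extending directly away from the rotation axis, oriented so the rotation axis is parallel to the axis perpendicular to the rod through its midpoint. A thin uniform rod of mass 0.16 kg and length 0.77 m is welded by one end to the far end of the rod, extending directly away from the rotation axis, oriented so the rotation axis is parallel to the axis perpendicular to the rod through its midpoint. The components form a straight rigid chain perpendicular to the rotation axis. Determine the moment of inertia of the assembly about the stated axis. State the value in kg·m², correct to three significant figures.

12.3

Thin rod: I_cm = (1/12)ML² = (1/12)(2.7)(0.28)² = 0.01764 kg·m²; axis through the centre, so I = 0.01764 kg·m².
Spherical shell: I_cm = (2/3)MR² = (2/3)(3.8)(0.46)² = 0.53605 kg·m²; centre at d = 0.14 + 0.46 = 0.6 m, so the parallel axis theorem gives I = 0.53605 + (3.8)(0.6)² = 1.9041 kg·m².
Thin rod: I_cm = (1/12)ML² = (1/12)(2.6)(1.5)² = 0.4875 kg·m²; centre at d = 0.14 + 0.46 + 0.46 + 0.75 = 1.81 m, so the parallel axis theorem gives I = 0.4875 + (2.6)(1.81)² = 9.0054 kg·m².
Thin rod: I_cm = (1/12)ML² = (1/12)(0.16)(0.77)² = 0.0079053 kg·m²; centre at d = 0.14 + 0.46 + 0.46 + 0.75 + 0.75 + 0.385 = 2.945 m, so the parallel axis theorem gives I = 0.0079053 + (0.16)(2.945)² = 1.3956 kg·m².
Total I = 0.01764 + 1.9041 + 9.0054 + 1.3956 = 12.323 kg·m².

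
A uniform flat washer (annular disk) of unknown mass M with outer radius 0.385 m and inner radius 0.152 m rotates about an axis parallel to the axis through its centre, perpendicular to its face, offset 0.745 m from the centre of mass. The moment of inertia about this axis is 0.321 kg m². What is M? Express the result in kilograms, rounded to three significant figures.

0.501

I = I_cm + Md² = (1/2)M(R²+r²) + Md² = M·[0.5·[(0.385)² + (0.152)²] + (0.745)²] = M·0.64069.
So M = 0.321 / 0.64069 = 0.50102 kg.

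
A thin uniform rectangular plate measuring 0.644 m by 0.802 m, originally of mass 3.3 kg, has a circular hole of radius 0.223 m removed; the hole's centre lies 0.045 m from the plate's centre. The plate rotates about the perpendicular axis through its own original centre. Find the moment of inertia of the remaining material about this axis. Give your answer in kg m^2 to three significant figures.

0.264

Unpierced body about its centre: I₀ = (1/12)M(a²+b²) = (1/12)(3.3)[(0.644)² + (0.802)²] = 0.29093 kg m^2.
The removed disk has mass m = M·πr²/(ab) = (3.3)·π(0.223)²/(0.644·0.802) = 0.99819 kg (same uniform areal density).
Its moment of inertia about the rotation axis (parallel-axis theorem): I_hole = (1/2)mr² + md² = (1/2)(0.99819)(0.223)² + (0.99819)(0.045)² = 0.026841 kg m^2.
Treating the hole as negative mass, I = I₀ − I_hole = 0.29093 − 0.026841 = 0.26409 kg m^2.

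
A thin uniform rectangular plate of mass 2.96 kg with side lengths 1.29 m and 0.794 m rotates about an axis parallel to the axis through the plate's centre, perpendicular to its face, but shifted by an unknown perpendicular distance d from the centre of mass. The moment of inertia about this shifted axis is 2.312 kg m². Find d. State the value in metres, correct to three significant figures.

0.768

About the centre-of-mass axis, I_cm = (1/12)M(a²+b²) = (1/12)(2.96)[(1.29)² + (0.794)²] = 0.56599 kg m².
Parallel axis theorem: I = I_cm + Md², so Md² = 2.312 − 0.56599 = 1.746 kg m².
d = √(1.746 / 2.96) = 0.76803 m.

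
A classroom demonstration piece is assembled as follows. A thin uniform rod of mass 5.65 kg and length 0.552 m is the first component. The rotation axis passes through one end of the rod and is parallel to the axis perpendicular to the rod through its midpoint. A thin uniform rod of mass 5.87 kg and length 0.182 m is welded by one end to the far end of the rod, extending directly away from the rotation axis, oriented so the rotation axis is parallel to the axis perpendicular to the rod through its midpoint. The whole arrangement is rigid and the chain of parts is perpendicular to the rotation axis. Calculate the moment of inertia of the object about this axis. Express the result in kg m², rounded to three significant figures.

Thin rod: I_cm = (1/12)ML² = (1/12)(5.65)(0.552)² = 0.14346 kg m²; centre at d = 0.276 m, so I = I_cm + Md² gives I = 0.14346 + (5.65)(0.276)² = 0.57386 kg m².
Thin rod: I_cm = (1/12)ML² = (1/12)(5.87)(0.182)² = 0.016203 kg m²; centre at d = 0.276 + 0.276 + 0.091 = 0.643 m, so I = I_cm + Md² gives I = 0.016203 + (5.87)(0.643)² = 2.4431 kg m².
Total I = 0.57386 + 2.4431 = 3.017 kg m².

3.02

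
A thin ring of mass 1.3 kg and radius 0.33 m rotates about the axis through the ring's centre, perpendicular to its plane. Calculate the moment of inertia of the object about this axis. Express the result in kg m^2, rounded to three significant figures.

0.142

I_cm = MR² = (1.3)(0.33)² = 0.14157 kg m^2; axis through the centre, so I = 0.14157 kg m^2.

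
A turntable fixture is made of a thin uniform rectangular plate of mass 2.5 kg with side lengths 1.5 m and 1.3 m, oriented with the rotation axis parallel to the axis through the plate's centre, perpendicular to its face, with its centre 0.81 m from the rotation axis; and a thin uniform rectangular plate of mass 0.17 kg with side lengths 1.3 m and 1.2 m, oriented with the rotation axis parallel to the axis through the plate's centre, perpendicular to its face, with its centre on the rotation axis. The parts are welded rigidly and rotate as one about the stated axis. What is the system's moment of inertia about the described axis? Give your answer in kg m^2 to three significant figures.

2.51

Rectangular plate: I_cm = (1/12)M(a²+b²) = (1/12)(2.5)[(1.5)² + (1.3)²] = 0.82083 kg m^2; centre at d = 0.81 m, so the parallel axis theorem gives I = 0.82083 + (2.5)(0.81)² = 2.4611 kg m^2.
Rectangular plate: I_cm = (1/12)M(a²+b²) = (1/12)(0.17)[(1.3)² + (1.2)²] = 0.044342 kg m^2; axis through the centre, so I = 0.044342 kg m^2.
Total I = 2.4611 + 0.044342 = 2.5054 kg m^2.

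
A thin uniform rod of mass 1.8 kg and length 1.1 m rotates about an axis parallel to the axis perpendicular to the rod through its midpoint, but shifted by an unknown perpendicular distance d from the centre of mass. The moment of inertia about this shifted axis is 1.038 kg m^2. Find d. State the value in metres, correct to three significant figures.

0.690

About the centre-of-mass axis, I_cm = (1/12)ML² = (1/12)(1.8)(1.1)² = 0.1815 kg m^2.
Parallel axis theorem: I = I_cm + Md², so Md² = 1.038 − 0.1815 = 0.8565 kg m^2.
d = √(0.8565 / 1.8) = 0.68981 m.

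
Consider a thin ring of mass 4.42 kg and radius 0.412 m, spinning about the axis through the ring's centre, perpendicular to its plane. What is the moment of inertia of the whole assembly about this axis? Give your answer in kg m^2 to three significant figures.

I_cm = MR² = (4.42)(0.412)² = 0.75027 kg m^2; axis through the centre, so I = 0.75027 kg m^2.

0.750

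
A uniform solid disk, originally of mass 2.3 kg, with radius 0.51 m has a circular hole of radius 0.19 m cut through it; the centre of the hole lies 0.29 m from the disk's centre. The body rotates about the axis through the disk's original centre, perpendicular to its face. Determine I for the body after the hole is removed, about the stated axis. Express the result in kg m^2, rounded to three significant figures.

0.267

Unpierced body about its centre: I₀ = (1/2)MR² = (1/2)(2.3)(0.51)² = 0.29911 kg m^2.
The removed disk has mass m = M·(r/R)² = (2.3)(0.19/0.51)² = 0.31922 kg (same uniform areal density).
Its moment of inertia about the rotation axis (parallel-axis theorem): I_hole = (1/2)mr² + md² = (1/2)(0.31922)(0.19)² + (0.31922)(0.29)² = 0.032609 kg m^2.
Treating the hole as negative mass, I = I₀ − I_hole = 0.29911 − 0.032609 = 0.26651 kg m^2.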